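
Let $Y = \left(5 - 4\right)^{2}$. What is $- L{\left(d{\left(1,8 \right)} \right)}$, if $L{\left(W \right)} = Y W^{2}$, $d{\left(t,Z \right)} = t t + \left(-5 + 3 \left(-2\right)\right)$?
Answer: $-100$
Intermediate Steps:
$d{\left(t,Z \right)} = -11 + t^{2}$ ($d{\left(t,Z \right)} = t^{2} - 11 = -11 + t^{2}$)
$Y = 1$ ($Y = 1^{2} = 1$)
$L{\left(W \right)} = W^{2}$ ($L{\left(W \right)} = 1 W^{2} = W^{2}$)
$- L{\left(d{\left(1,8 \right)} \right)} = - \left(-11 + 1^{2}\right)^{2} = - \left(-11 + 1\right)^{2} = - \left(-10\right)^{2} = \left(-1\right) 100 = -100$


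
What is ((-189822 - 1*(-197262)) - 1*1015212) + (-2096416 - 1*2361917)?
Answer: -5466105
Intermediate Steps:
((-189822 - 1*(-197262)) - 1*1015212) + (-2096416 - 1*2361917) = ((-189822 + 197262) - 1015212) + (-2096416 - 2361917) = (7440 - 1015212) - 4458333 = -1007772 - 4458333 = -5466105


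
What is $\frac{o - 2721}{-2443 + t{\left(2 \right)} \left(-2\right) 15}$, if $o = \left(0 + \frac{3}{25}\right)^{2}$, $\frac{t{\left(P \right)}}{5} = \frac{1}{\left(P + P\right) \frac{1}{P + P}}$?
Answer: $\frac{1700616}{1620625} \approx 1.0494$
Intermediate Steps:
$t{\left(P \right)} = 5$ ($t{\left(P \right)} = \frac{5}{\left(P + P\right) \frac{1}{P + P}} = \frac{5}{2 P \frac{1}{2 P}} = \frac{5}{1} = 5 \cdot 1 = 5$)
$o = \frac{9}{625}$ ($o = \left(0 + 3 \cdot \frac{1}{25}\right)^{2} = \left(0 + \frac{3}{25}\right)^{2} = \left(\frac{3}{25}\right)^{2} = \frac{9}{625} \approx 0.0144$)
$\frac{o - 2721}{-2443 + t{\left(2 \right)} \left(-2\right) 15} = \frac{\frac{9}{625} - 2721}{-2443 + 5 \left(-2\right) 15} = - \frac{1700616}{625 \left(-2443 - 150\right)} = - \frac{1700616}{625 \left(-2593\right)} = \left(- \frac{1700616}{625}\right) \left(- \frac{1}{2593}\right) = \frac{1700616}{1620625}$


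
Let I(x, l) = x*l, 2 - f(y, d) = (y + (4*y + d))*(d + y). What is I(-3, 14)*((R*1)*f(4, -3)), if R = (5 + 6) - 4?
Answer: 4410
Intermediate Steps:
R = 7 (R = 11 - 4 = 7)
f(y, d) = 2 - (d + y)*(d + 5*y) (f(y, d) = 2 - (y + (4*y + d))*(d + y) = 2 - (y + (d + 4*y))*(d + y) = 2 - (d + 5*y)*(d + y) = 2 - (d + y)*(d + 5*y))
I(x, l) = l*x
I(-3, 14)*((R*1)*f(4, -3)) = (14*(-3))*((7*1)*(2 - 1*(-3)² - 5*4² - 6*(-3)*4)) = -294*(2 - 1*9 - 5*16 + 72) = -294*(2 - 9 - 80 + 72) = -294*(-15) = -42*(-105) = 4410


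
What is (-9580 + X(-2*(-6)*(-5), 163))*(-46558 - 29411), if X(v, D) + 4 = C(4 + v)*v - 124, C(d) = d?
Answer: 482251212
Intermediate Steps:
X(v, D) = -128 + v*(4 + v) (X(v, D) = -4 + ((4 + v)*v - 124) = -4 + (v*(4 + v) - 124) = -4 + (-124 + v*(4 + v)) = -128 + v*(4 + v))
(-9580 + X(-2*(-6)*(-5), 163))*(-46558 - 29411) = (-9580 + (-128 + (-2*(-6)*(-5))*(4 - 2*(-6)*(-5))))*(-46558 - 29411) = (-9580 + (-128 + (12*(-5))*(4 + 12*(-5))))*(-75969) = (-9580 + (-128 - 60*(4 - 60)))*(-75969) = (-9580 + (-128 - 60*(-56)))*(-75969) = (-9580 + (-128 + 3360))*(-75969) = (-9580 + 3232)*(-75969) = -6348*(-75969) = 482251212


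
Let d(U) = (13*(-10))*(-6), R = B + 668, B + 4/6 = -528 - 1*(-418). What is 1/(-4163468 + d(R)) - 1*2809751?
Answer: -11696116770689/4162688 ≈ -2.8098e+6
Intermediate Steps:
B = -332/3 (B = -⅔ + (-528 - 1*(-418)) = -⅔ + (-528 + 418) = -⅔ - 110 = -332/3 ≈ -110.67)
R = 1672/3 (R = -332/3 + 668 = 1672/3 ≈ 557.33)
d(U) = 780 (d(U) = -130*(-6) = 780)
1/(-4163468 + d(R)) - 1*2809751 = 1/(-4163468 + 780) - 1*2809751 = 1/(-4162688) - 2809751 = -1/4162688 - 2809751 = -11696116770689/4162688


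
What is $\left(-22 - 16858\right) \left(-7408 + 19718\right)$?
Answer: $-207792800$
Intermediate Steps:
$\left(-22 - 16858\right) \left(-7408 + 19718\right) = \left(-16880\right) 12310 = -207792800$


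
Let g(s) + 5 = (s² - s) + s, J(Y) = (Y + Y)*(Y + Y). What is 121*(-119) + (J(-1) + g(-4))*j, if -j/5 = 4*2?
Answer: -14999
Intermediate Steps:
j = -40 (j = -20*2 = -5*8 = -40)
J(Y) = 4*Y² (J(Y) = (2*Y)*(2*Y) = 4*Y²)
g(s) = -5 + s² (g(s) = -5 + ((s² - s) + s) = -5 + s²)
121*(-119) + (J(-1) + g(-4))*j = 121*(-119) + (4*(-1)² + (-5 + (-4)²))*(-40) = -14399 + (4*1 + (-5 + 16))*(-40) = -14399 + (4 + 11)*(-40) = -14399 + 15*(-40) = -14399 - 600 = -14999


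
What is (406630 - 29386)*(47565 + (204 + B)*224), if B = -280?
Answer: 11521409004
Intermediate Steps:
(406630 - 29386)*(47565 + (204 + B)*224) = (406630 - 29386)*(47565 + (204 - 280)*224) = 377244*(47565 - 76*224) = 377244*(47565 - 17024) = 377244*30541 = 11521409004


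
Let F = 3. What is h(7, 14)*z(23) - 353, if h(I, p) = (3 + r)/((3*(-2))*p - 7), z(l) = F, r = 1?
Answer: -32135/91 ≈ -353.13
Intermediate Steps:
z(l) = 3
h(I, p) = 4/(-7 - 6*p) (h(I, p) = (3 + 1)/((3*(-2))*p - 7) = 4/(-6*p - 7) = 4/(-7 - 6*p))
h(7, 14)*z(23) - 353 = -4/(7 + 6*14)*3 - 353 = -4/(7 + 84)*3 - 353 = -4/91*3 - 353 = -12/91 - 353 = -32135/91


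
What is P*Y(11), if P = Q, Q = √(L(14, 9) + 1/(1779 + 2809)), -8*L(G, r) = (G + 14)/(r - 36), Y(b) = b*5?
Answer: 55*√55348485/20646 ≈ 19.819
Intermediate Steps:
Y(b) = 5*b
L(G, r) = -(14 + G)/(8*(-36 + r)) (L(G, r) = -(G + 14)/(8*(r - 36)) = -(14 + G)/(8*(-36 + r)))
Q = √55348485/20646 (Q = √((-14 - 1*14)/(8*(-36 + 9)) + 1/(1779 + 2809)) = √((⅛)*(-14 - 14)/(-27) + 1/4588) = √((⅛)*(-1/27)*(-28) + 1/4588) = √(7/54 + 1/4588) = √(16085/123876) = √55348485/20646 ≈ 0.36034)
P = √55348485/20646 ≈ 0.36034
P*Y(11) = (√55348485/20646)*(5*11) = (√55348485/20646)*55 = 55*√55348485/20646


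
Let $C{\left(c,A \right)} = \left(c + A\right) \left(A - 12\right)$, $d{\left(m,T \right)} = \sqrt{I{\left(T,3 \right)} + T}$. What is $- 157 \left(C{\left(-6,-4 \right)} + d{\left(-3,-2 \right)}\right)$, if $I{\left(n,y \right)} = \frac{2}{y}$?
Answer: $-25120 - \frac{314 i \sqrt{3}}{3} \approx -25120.0 - 181.29 i$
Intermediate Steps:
$d{\left(m,T \right)} = \sqrt{\frac{2}{3} + T}$
$C{\left(c,A \right)} = \left(-12 + A\right) \left(A + c\right)$ ($C{\left(c,A \right)} = \left(A + c\right) \left(-12 + A\right) = \left(-12 + A\right) \left(A + c\right)$)
$- 157 \left(C{\left(-6,-4 \right)} + d{\left(-3,-2 \right)}\right) = - 157 \left(\left(\left(-4\right)^{2} - -48 - -72 - -24\right) + \frac{\sqrt{6 + 9 \left(-2\right)}}{3}\right) = - 157 \left(\left(16 + 48 + 72 + 24\right) + \frac{\sqrt{6 - 18}}{3}\right) = - 157 \left(160 + \frac{\sqrt{-12}}{3}\right) = - 157 \left(160 + \frac{2 i \sqrt{3}}{3}\right) = -25120 - \frac{314 i \sqrt{3}}{3}$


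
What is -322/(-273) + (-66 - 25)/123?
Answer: 703/1599 ≈ 0.43965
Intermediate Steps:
-322/(-273) + (-66 - 25)/123 = -322*(-1/273) - 91*1/123 = 46/39 - 91/123 = 703/1599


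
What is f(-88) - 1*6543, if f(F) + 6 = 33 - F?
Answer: -6428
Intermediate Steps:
f(F) = 27 - F (f(F) = -6 + (33 - F) = 27 - F)
f(-88) - 1*6543 = (27 - 1*(-88)) - 1*6543 = (27 + 88) - 6543 = 115 - 6543 = -6428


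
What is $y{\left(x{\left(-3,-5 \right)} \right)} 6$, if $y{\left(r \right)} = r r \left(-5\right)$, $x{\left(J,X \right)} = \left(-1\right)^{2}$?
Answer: $-30$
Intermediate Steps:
$x{\left(J,X \right)} = 1$
$y{\left(r \right)} = - 5 r^{2}$ ($y{\left(r \right)} = r^{2} \left(-5\right) = - 5 r^{2}$)
$y{\left(x{\left(-3,-5 \right)} \right)} 6 = - 5 \cdot 1^{2} \cdot 6 = \left(-5\right) 1 \cdot 6 = \left(-5\right) 6 = -30$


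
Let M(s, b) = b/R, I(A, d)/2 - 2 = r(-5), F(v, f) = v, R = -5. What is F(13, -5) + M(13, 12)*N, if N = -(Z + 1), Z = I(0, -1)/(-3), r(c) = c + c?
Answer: 141/5 ≈ 28.200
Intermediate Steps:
r(c) = 2*c
I(A, d) = -16 (I(A, d) = 4 + 2*(2*(-5)) = 4 + 2*(-10) = 4 - 20 = -16)
M(s, b) = -b/5 (M(s, b) = b/(-5) = b*(-⅕) = -b/5)
Z = 16/3 (Z = -16/(-3) = -16*(-⅓) = 16/3 ≈ 5.3333)
N = -19/3 (N = -(16/3 + 1) = -1*19/3 = -19/3 ≈ -6.3333)
F(13, -5) + M(13, 12)*N = 13 - ⅕*12*(-19/3) = 13 - 12/5*(-19/3) = 13 + 76/5 = 141/5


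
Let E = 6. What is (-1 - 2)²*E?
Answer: 54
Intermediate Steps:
(-1 - 2)²*E = (-1 - 2)²*6 = (-3)²*6 = 9*6 = 54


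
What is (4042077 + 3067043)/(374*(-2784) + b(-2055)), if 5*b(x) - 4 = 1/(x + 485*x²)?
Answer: -72803256312192000/10662903014965319 ≈ -6.8277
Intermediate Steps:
b(x) = ⅘ + 1/(5*(x + 485*x²))
(4042077 + 3067043)/(374*(-2784) + b(-2055)) = (4042077 + 3067043)/(374*(-2784) + (⅕)*(1 + 4*(-2055) + 1940*(-2055)²)/(-2055*(1 + 485*(-2055)))) = 7109120/(-1041216 + (⅕)*(-1/2055)*(1 - 8220 + 1940*4223025)/(1 - 996675)) = 7109120/(-1041216 + (⅕)*(-1/2055)*(1 - 8220 + 8192668500)/(-996674)) = 7109120/(-1041216 + (⅕)*(-1/2055)*(-1/996674)*8192660281) = 7109120/(-1041216 + 8192660281/10240825350) = 7109120/(-10662903014965319/10240825350) = 7109120*(-10240825350/10662903014965319) = -72803256312192000/10662903014965319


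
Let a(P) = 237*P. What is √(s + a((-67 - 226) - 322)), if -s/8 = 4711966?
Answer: I*√37841483 ≈ 6151.5*I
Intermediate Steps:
s = -37695728 (s = -8*4711966 = -37695728)
√(s + a((-67 - 226) - 322)) = √(-37695728 + 237*((-67 - 226) - 322)) = √(-37695728 + 237*(-293 - 322)) = √(-37695728 + 237*(-615)) = √(-37695728 - 145755) = √(-37841483) = I*√37841483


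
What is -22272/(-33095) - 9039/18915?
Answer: 1628389/8346559 ≈ 0.19510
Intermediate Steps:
-22272/(-33095) - 9039/18915 = -22272*(-1/33095) - 9039*1/18915 = 22272/33095 - 3013/6305 = 1628389/8346559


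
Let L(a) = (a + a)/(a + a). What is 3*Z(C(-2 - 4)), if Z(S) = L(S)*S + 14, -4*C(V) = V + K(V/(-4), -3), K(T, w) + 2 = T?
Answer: 375/8 ≈ 46.875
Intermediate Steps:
K(T, w) = -2 + T
L(a) = 1 (L(a) = (2*a)/((2*a)) = (2*a)*(1/(2*a)) = 1)
C(V) = ½ - 3*V/16 (C(V) = -(V + (-2 + V/(-4)))/4 = -(V + (-2 + V*(-¼)))/4 = -(V + (-2 - V/4))/4 = -(-2 + 3*V/4)/4 = ½ - 3*V/16)
Z(S) = 14 + S (Z(S) = 1*S + 14 = S + 14 = 14 + S)
3*Z(C(-2 - 4)) = 3*(14 + (½ - 3*(-2 - 4)/16)) = 3*(14 + (½ - 3/16*(-6))) = 3*(14 + (½ + 9/8)) = 3*(14 + 13/8) = 3*(125/8) = 375/8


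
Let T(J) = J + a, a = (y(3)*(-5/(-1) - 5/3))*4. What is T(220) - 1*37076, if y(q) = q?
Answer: -36816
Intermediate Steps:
a = 40 (a = (3*(-5/(-1) - 5/3))*4 = (3*(-5*(-1) - 5*⅓))*4 = (3*(5 - 5/3))*4 = (3*(10/3))*4 = 10*4 = 40)
T(J) = 40 + J (T(J) = J + 40 = 40 + J)
T(220) - 1*37076 = (40 + 220) - 1*37076 = 260 - 37076 = -36816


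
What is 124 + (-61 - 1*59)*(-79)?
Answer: 9604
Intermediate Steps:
124 + (-61 - 1*59)*(-79) = 124 + (-61 - 59)*(-79) = 124 - 120*(-79) = 124 + 9480 = 9604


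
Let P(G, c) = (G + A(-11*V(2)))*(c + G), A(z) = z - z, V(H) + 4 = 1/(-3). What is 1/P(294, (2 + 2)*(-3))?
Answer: 1/82908 ≈ 1.2062e-5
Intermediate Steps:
V(H) = -13/3 (V(H) = -4 + 1/(-3) = -4 - 1/3 = -13/3)
A(z) = 0
P(G, c) = G*(G + c) (P(G, c) = (G + 0)*(c + G) = G*(G + c))
1/P(294, (2 + 2)*(-3)) = 1/(294*(294 + (2 + 2)*(-3))) = 1/(294*(294 + 4*(-3))) = 1/(294*(294 - 12)) = 1/(294*282) = 1/82908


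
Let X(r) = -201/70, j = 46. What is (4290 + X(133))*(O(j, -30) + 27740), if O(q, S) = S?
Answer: 831574329/7 ≈ 1.1880e+8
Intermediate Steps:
X(r) = -201/70 (X(r) = -201*1/70 = -201/70)
(4290 + X(133))*(O(j, -30) + 27740) = (4290 - 201/70)*(-30 + 27740) = (300099/70)*27710 = 831574329/7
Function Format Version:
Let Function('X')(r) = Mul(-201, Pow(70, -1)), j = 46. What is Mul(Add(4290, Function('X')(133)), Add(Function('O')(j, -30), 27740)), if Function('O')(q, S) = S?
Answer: Rational(831574329, 7) ≈ 1.1880e+8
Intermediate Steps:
Function('X')(r) = Rational(-201, 70) (Function('X')(r) = Mul(-201, Rational(1, 70)) = Rational(-201, 70))
Mul(Add(4290, Function('X')(133)), Add(Function('O')(j, -30), 27740)) = Mul(Add(4290, Rational(-201, 70)), Add(-30, 27740)) = Mul(Rational(300099, 70), 27710) = Rational(831574329, 7)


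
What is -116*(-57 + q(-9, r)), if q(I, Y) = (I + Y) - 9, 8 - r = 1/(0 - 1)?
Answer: 7656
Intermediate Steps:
r = 9 (r = 8 - 1/(0 - 1) = 8 - 1/(-1) = 8 - 1*(-1) = 8 + 1 = 9)
q(I, Y) = -9 + I + Y
-116*(-57 + q(-9, r)) = -116*(-57 + (-9 - 9 + 9)) = -116*(-57 - 9) = -116*(-66) = 7656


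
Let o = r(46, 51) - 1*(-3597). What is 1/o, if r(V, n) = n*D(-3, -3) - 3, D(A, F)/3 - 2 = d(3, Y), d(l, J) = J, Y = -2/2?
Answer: 1/3747 ≈ 0.00026688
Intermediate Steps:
Y = -1 (Y = -2*½ = -1)
D(A, F) = 3 (D(A, F) = 6 + 3*(-1) = 6 - 3 = 3)
r(V, n) = -3 + 3*n (r(V, n) = n*3 - 3 = 3*n - 3 = -3 + 3*n)
o = 3747 (o = (-3 + 3*51) - 1*(-3597) = (-3 + 153) + 3597 = 150 + 3597 = 3747)
1/o = 1/3747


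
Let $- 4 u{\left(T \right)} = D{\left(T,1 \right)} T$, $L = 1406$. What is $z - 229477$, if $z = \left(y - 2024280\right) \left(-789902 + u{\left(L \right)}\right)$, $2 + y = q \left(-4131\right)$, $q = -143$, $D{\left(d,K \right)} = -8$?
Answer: $1128331852933$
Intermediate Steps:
$u{\left(T \right)} = 2 T$ ($u{\left(T \right)} = - \frac{\left(-8\right) T}{4} = 2 T$)
$y = 590731$ ($y = -2 - -590733 = -2 + 590733 = 590731$)
$z = 1128332082410$ ($z = \left(590731 - 2024280\right) \left(-789902 + 2 \cdot 1406\right) = - 1433549 \left(-789902 + 2812\right) = \left(-1433549\right) \left(-787090\right) = 1128332082410$)
$z - 229477 = 1128332082410 - 229477 = 1128331852933$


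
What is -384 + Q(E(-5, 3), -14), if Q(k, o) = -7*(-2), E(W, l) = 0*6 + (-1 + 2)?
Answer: -370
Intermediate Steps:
E(W, l) = 1 (E(W, l) = 0 + 1 = 1)
Q(k, o) = 14
-384 + Q(E(-5, 3), -14) = -384 + 14 = -370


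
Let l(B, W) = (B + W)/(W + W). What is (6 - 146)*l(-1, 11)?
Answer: -700/11 ≈ -63.636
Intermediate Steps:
l(B, W) = (B + W)/(2*W) (l(B, W) = (B + W)/((2*W)) = (B + W)*(1/(2*W)) = (B + W)/(2*W))
(6 - 146)*l(-1, 11) = (6 - 146)*((½)*(-1 + 11)/11) = -70*10/11 = -140*5/11 = -700/11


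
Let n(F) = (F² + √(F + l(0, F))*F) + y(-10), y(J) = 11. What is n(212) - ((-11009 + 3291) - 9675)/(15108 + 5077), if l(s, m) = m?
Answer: 907434068/20185 + 424*√106 ≈ 49321.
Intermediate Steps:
n(F) = 11 + F² + √2*F^(3/2) (n(F) = (F² + √(F + F)*F) + 11 = (F² + √(2*F)*F) + 11 = (F² + (√2*√F)*F) + 11 = (F² + √2*F^(3/2)) + 11 = 11 + F² + √2*F^(3/2))
n(212) - ((-11009 + 3291) - 9675)/(15108 + 5077) = (11 + 212² + √2*212^(3/2)) - ((-11009 + 3291) - 9675)/(15108 + 5077) = (11 + 44944 + √2*(424*√53)) - (-7718 - 9675)/20185 = (11 + 44944 + 424*√106) - (-17393)/20185 = (44955 + 424*√106) - 1*(-17393/20185) = (44955 + 424*√106) + 17393/20185 = 907434068/20185 + 424*√106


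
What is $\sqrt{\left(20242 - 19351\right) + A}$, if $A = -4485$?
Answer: $i \sqrt{3594} \approx 59.95 i$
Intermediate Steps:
$\sqrt{\left(20242 - 19351\right) + A} = \sqrt{\left(20242 - 19351\right) - 4485} = \sqrt{891 - 4485} = \sqrt{-3594} = i \sqrt{3594}$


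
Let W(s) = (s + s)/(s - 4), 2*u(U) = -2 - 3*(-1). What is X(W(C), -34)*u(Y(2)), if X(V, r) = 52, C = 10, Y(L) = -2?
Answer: 26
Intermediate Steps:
u(U) = 1/2 (u(U) = (-2 - 3*(-1))/2 = (-2 + 3)/2 = (1/2)*1 = 1/2)
W(s) = 2*s/(-4 + s) (W(s) = (2*s)/(-4 + s) = 2*s/(-4 + s))
X(W(C), -34)*u(Y(2)) = 52*(1/2) = 26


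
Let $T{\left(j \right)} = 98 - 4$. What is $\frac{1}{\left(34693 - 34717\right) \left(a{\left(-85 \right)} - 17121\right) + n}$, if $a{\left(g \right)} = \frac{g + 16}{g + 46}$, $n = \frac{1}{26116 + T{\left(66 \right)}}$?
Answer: $\frac{340730}{139992852013} \approx 2.4339 \cdot 10^{-6}$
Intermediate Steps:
$T{\left(j \right)} = 94$
$n = \frac{1}{26210}$ ($n = \frac{1}{26116 + 94} = \frac{1}{26210} \approx 3.8153 \cdot 10^{-5}$)
$a{\left(g \right)} = \frac{16 + g}{46 + g}$
$\frac{1}{\left(34693 - 34717\right) \left(a{\left(-85 \right)} - 17121\right) + n} = \frac{1}{\left(34693 - 34717\right) \left(\frac{16 - 85}{46 - 85} - 17121\right) + \frac{1}{26210}} = \frac{1}{- 24 \left(\frac{1}{-39} \left(-69\right) - 17121\right) + \frac{1}{26210}} = \frac{1}{- 24 \left(\left(- \frac{1}{39}\right) \left(-69\right) - 17121\right) + \frac{1}{26210}} = \frac{1}{- 24 \left(\frac{23}{13} - 17121\right) + \frac{1}{26210}} = \frac{1}{\left(-24\right) \left(- \frac{222550}{13}\right) + \frac{1}{26210}} = \frac{1}{\frac{5341200}{13} + \frac{1}{26210}} = \frac{1}{\frac{139992852013}{340730}} = \frac{340730}{139992852013}$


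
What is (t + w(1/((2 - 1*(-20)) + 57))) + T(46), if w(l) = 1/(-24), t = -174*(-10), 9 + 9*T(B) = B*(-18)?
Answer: 39527/24 ≈ 1647.0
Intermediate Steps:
T(B) = -1 - 2*B (T(B) = -1 + (B*(-18))/9 = -1 + (-18*B)/9 = -1 - 2*B)
t = 1740
w(l) = -1/24
(t + w(1/((2 - 1*(-20)) + 57))) + T(46) = (1740 - 1/24) + (-1 - 2*46) = 41759/24 + (-1 - 92) = 41759/24 - 93 = 39527/24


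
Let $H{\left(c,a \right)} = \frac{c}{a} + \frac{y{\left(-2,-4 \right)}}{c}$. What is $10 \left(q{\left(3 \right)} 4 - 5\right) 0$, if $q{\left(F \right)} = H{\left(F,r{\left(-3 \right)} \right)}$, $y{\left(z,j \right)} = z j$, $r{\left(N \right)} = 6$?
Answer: $0$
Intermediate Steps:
$y{\left(z,j \right)} = j z$
$H{\left(c,a \right)} = \frac{8}{c} + \frac{c}{a}$ ($H{\left(c,a \right)} = \frac{c}{a} + \frac{\left(-4\right) \left(-2\right)}{c} = \frac{c}{a} + \frac{8}{c} = \frac{8}{c} + \frac{c}{a}$)
$q{\left(F \right)} = \frac{8}{F} + \frac{F}{6}$
$10 \left(q{\left(3 \right)} 4 - 5\right) 0 = 10 \left(\left(\frac{8}{3} + \frac{1}{6} \cdot 3\right) 4 - 5\right) 0 = 10 \left(\left(8 \cdot \frac{1}{3} + \frac{1}{2}\right) 4 - 5\right) 0 = 10 \left(\left(\frac{8}{3} + \frac{1}{2}\right) 4 - 5\right) 0 = 10 \left(\frac{19}{6} \cdot 4 - 5\right) 0 = 10 \left(\frac{38}{3} - 5\right) 0 = 10 \cdot \frac{23}{3} \cdot 0 = \frac{230}{3} \cdot 0 = 0$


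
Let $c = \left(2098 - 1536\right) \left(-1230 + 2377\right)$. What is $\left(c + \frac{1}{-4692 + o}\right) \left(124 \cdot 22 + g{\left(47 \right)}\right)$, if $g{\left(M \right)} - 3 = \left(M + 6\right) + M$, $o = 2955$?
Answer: $\frac{3169855177627}{1737} \approx 1.8249 \cdot 10^{9}$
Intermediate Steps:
$c = 644614$ ($c = 562 \cdot 1147 = 644614$)
$g{\left(M \right)} = 9 + 2 M$ ($g{\left(M \right)} = 3 + \left(\left(M + 6\right) + M\right) = 3 + \left(\left(6 + M\right) + M\right) = 3 + \left(6 + 2 M\right) = 9 + 2 M$)
$\left(c + \frac{1}{-4692 + o}\right) \left(124 \cdot 22 + g{\left(47 \right)}\right) = \left(644614 + \frac{1}{-4692 + 2955}\right) \left(124 \cdot 22 + \left(9 + 2 \cdot 47\right)\right) = \left(644614 + \frac{1}{-1737}\right) \left(2728 + \left(9 + 94\right)\right) = \left(644614 - \frac{1}{1737}\right) \left(2728 + 103\right) = \frac{1119694517}{1737} \cdot 2831 = \frac{3169855177627}{1737}$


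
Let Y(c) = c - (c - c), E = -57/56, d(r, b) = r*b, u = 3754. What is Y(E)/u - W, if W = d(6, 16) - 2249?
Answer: 452612215/210224 ≈ 2153.0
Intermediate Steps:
d(r, b) = b*r
E = -57/56 (E = -57*1/56 = -57/56 ≈ -1.0179)
Y(c) = c (Y(c) = c - 1*0 = c + 0 = c)
W = -2153 (W = 16*6 - 2249 = 96 - 2249 = -2153)
Y(E)/u - W = -57/56/3754 - 1*(-2153) = -57/56*1/3754 + 2153 = -57/210224 + 2153 = 452612215/210224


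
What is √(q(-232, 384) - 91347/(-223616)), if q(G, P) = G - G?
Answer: √319166418/27952 ≈ 0.63914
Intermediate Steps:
q(G, P) = 0
√(q(-232, 384) - 91347/(-223616)) = √(0 - 91347/(-223616)) = √(0 - 91347*(-1/223616)) = √(0 + 91347/223616) = √(91347/223616) = √319166418/27952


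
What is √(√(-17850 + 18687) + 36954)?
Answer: √(36954 + 3*√93) ≈ 192.31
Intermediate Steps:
√(√(-17850 + 18687) + 36954) = √(√837 + 36954) = √(3*√93 + 36954) = √(36954 + 3*√93)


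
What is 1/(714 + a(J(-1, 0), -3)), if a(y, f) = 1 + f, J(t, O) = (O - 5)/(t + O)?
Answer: 1/712 ≈ 0.0014045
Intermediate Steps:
J(t, O) = (-5 + O)/(O + t)
1/(714 + a(J(-1, 0), -3)) = 1/(714 + (1 - 3)) = 1/(714 - 2) = 1/712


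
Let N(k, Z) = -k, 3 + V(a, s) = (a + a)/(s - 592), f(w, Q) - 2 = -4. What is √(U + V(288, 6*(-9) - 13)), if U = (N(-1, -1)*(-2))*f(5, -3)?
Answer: √54697/659 ≈ 0.35489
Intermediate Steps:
f(w, Q) = -2 (f(w, Q) = 2 - 4 = -2)
V(a, s) = -3 + 2*a/(-592 + s) (V(a, s) = -3 + (a + a)/(s - 592) = -3 + (2*a)/(-592 + s) = -3 + 2*a/(-592 + s))
U = 4 (U = (-1*(-1)*(-2))*(-2) = (1*(-2))*(-2) = -2*(-2) = 4)
√(U + V(288, 6*(-9) - 13)) = √(4 + (1776 - 3*(6*(-9) - 13) + 2*288)/(-592 + (6*(-9) - 13))) = √(4 + (1776 - 3*(-54 - 13) + 576)/(-592 + (-54 - 13))) = √(4 + (1776 - 3*(-67) + 576)/(-592 - 67)) = √(4 + (1776 + 201 + 576)/(-659)) = √(4 - 1/659*2553) = √(4 - 2553/659) = √(83/659) = √54697/659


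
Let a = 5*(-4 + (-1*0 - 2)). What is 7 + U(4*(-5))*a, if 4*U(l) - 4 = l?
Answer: 127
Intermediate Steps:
U(l) = 1 + l/4
a = -30 (a = 5*(-4 + (0 - 2)) = 5*(-4 - 2) = 5*(-6) = -30)
7 + U(4*(-5))*a = 7 + (1 + (4*(-5))/4)*(-30) = 7 + (1 + (¼)*(-20))*(-30) = 7 + (1 - 5)*(-30) = 7 - 4*(-30) = 7 + 120 = 127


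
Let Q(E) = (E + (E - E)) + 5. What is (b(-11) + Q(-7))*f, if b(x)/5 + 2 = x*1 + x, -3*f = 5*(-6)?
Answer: -1220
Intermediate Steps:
f = 10 (f = -5*(-6)/3 = -⅓*(-30) = 10)
b(x) = -10 + 10*x (b(x) = -10 + 5*(x*1 + x) = -10 + 5*(x + x) = -10 + 5*(2*x) = -10 + 10*x)
Q(E) = 5 + E (Q(E) = (E + 0) + 5 = E + 5 = 5 + E)
(b(-11) + Q(-7))*f = ((-10 + 10*(-11)) + (5 - 7))*10 = ((-10 - 110) - 2)*10 = (-120 - 2)*10 = -122*10 = -1220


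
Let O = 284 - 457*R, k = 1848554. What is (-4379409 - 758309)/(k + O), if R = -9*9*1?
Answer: -5137718/1885855 ≈ -2.7243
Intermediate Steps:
R = -81 (R = -81*1 = -81)
O = 37301 (O = 284 - 457*(-81) = 284 + 37017 = 37301)
(-4379409 - 758309)/(k + O) = (-4379409 - 758309)/(1848554 + 37301) = -5137718/1885855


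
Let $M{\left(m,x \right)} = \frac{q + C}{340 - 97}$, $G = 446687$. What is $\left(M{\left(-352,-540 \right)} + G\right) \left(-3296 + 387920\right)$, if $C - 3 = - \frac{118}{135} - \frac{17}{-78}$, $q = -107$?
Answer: $\frac{8141045081115656}{47385} \approx 1.7181 \cdot 10^{11}$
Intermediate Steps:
$C = \frac{8227}{3510}$ ($C = 3 - \left(- \frac{17}{78} + \frac{118}{135}\right) = 3 - \frac{2303}{3510} = \frac{8227}{3510} \approx 2.3439$)
$M{\left(m,x \right)} = - \frac{367343}{852930}$ ($M{\left(m,x \right)} = \frac{-107 + \frac{8227}{3510}}{340 - 97} = - \frac{367343}{3510 \cdot 243} = \left(- \frac{367343}{3510}\right) \frac{1}{243} = - \frac{367343}{852930}$)
$\left(M{\left(-352,-540 \right)} + G\right) \left(-3296 + 387920\right) = \left(- \frac{367343}{852930} + 446687\right) \left(-3296 + 387920\right) = \frac{380992375567}{852930} \cdot 384624 = \frac{8141045081115656}{47385}$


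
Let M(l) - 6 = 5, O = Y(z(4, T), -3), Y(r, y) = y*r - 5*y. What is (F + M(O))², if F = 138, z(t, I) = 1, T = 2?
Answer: 22201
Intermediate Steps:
Y(r, y) = -5*y + r*y (Y(r, y) = r*y - 5*y = -5*y + r*y)
O = 12 (O = -3*(-5 + 1) = -3*(-4) = 12)
M(l) = 11 (M(l) = 6 + 5 = 11)
(F + M(O))² = (138 + 11)² = 149² = 22201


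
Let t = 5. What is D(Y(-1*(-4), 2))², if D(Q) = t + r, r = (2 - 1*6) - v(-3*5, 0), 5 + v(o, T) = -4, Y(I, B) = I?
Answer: 100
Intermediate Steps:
v(o, T) = -9 (v(o, T) = -5 - 4 = -9)
r = 5 (r = (2 - 1*6) - 1*(-9) = (2 - 6) + 9 = -4 + 9 = 5)
D(Q) = 10 (D(Q) = 5 + 5 = 10)
D(Y(-1*(-4), 2))² = 10² = 100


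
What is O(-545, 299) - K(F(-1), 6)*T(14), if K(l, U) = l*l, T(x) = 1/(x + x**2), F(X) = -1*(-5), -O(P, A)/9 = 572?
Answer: -216221/42 ≈ -5148.1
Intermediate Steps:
O(P, A) = -5148 (O(P, A) = -9*572 = -5148)
F(X) = 5
K(l, U) = l**2
O(-545, 299) - K(F(-1), 6)*T(14) = -5148 - 5**2*1/(14*(1 + 14)) = -5148 - 25*(1/14)/15 = -5148 - 25*(1/14)*(1/15) = -5148 - 25/210 = -5148 - 1*5/42 = -5148 - 5/42 = -216221/42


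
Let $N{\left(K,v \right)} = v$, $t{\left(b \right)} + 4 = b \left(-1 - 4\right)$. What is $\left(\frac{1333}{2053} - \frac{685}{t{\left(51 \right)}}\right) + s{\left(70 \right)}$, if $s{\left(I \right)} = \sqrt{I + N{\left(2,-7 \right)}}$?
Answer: $\frac{1751552}{531727} + 3 \sqrt{7} \approx 11.231$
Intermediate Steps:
$t{\left(b \right)} = -4 - 5 b$ ($t{\left(b \right)} = -4 + b \left(-1 - 4\right) = -4 + b \left(-5\right) = -4 - 5 b$)
$s{\left(I \right)} = \sqrt{-7 + I}$ ($s{\left(I \right)} = \sqrt{I - 7} = \sqrt{-7 + I}$)
$\left(\frac{1333}{2053} - \frac{685}{t{\left(51 \right)}}\right) + s{\left(70 \right)} = \left(\frac{1333}{2053} - \frac{685}{-4 - 255}\right) + \sqrt{-7 + 70} = \left(1333 \cdot \frac{1}{2053} - \frac{685}{-4 - 255}\right) + \sqrt{63} = \left(\frac{1333}{2053} - \frac{685}{-259}\right) + 3 \sqrt{7} = \left(\frac{1333}{2053} - - \frac{685}{259}\right) + 3 \sqrt{7} = \left(\frac{1333}{2053} + \frac{685}{259}\right) + 3 \sqrt{7} = \frac{1751552}{531727} + 3 \sqrt{7}$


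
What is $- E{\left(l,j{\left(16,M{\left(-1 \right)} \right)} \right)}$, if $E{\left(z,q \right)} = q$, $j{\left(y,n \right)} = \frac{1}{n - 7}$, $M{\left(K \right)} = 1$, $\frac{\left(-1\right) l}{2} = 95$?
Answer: $\frac{1}{6} \approx 0.16667$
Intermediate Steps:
$l = -190$ ($l = \left(-2\right) 95 = -190$)
$j{\left(y,n \right)} = \frac{1}{-7 + n}$
$- E{\left(l,j{\left(16,M{\left(-1 \right)} \right)} \right)} = - \frac{1}{-7 + 1} = - \frac{1}{-6} = \left(-1\right) \left(- \frac{1}{6}\right) = \frac{1}{6}$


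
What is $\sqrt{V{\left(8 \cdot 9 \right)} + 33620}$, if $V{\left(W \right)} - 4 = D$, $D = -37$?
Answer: $\sqrt{33587} \approx 183.27$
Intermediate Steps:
$V{\left(W \right)} = -33$ ($V{\left(W \right)} = 4 - 37 = -33$)
$\sqrt{V{\left(8 \cdot 9 \right)} + 33620} = \sqrt{-33 + 33620} = \sqrt{33587}$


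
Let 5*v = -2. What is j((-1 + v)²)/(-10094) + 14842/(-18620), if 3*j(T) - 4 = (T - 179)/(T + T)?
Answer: -56084873/70481355 ≈ -0.79574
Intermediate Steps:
v = -⅖ (v = (⅕)*(-2) = -⅖ ≈ -0.40000)
j(T) = 4/3 + (-179 + T)/(6*T) (j(T) = 4/3 + ((T - 179)/(T + T))/3 = 4/3 + ((-179 + T)/((2*T)))/3 = 4/3 + ((-179 + T)*(1/(2*T)))/3 = 4/3 + ((-179 + T)/(2*T))/3 = 4/3 + (-179 + T)/(6*T))
j((-1 + v)²)/(-10094) + 14842/(-18620) = ((-179 + 9*(-1 - ⅖)²)/(6*((-1 - ⅖)²)))/(-10094) + 14842/(-18620) = ((-179 + 9*(-7/5)²)/(6*((-7/5)²)))*(-1/10094) + 14842*(-1/18620) = ((-179 + 9*(49/25))/(6*(49/25)))*(-1/10094) - 7421/9310 = ((⅙)*(25/49)*(-179 + 441/25))*(-1/10094) - 7421/9310 = ((⅙)*(25/49)*(-4034/25))*(-1/10094) - 7421/9310 = -2017/147*(-1/10094) - 7421/9310 = 2017/1483818 - 7421/9310 = -56084873/70481355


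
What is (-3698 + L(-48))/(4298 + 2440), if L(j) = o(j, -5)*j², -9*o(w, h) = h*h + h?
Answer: -4409/3369 ≈ -1.3087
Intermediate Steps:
o(w, h) = -h/9 - h²/9 (o(w, h) = -(h*h + h)/9 = -(h² + h)/9 = -(h + h²)/9 = -h/9 - h²/9)
L(j) = -20*j²/9 (L(j) = (-⅑*(-5)*(1 - 5))*j² = (-⅑*(-5)*(-4))*j² = -20*j²/9)
(-3698 + L(-48))/(4298 + 2440) = (-3698 - 20/9*(-48)²)/(4298 + 2440) = (-3698 - 20/9*2304)/6738 = (-3698 - 5120)*(1/6738) = -8818*1/6738 = -4409/3369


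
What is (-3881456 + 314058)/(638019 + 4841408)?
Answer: -3567398/5479427 ≈ -0.65105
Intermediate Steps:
(-3881456 + 314058)/(638019 + 4841408) = -3567398/5479427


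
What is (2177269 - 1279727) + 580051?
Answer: 1477593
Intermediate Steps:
(2177269 - 1279727) + 580051 = 897542 + 580051 = 1477593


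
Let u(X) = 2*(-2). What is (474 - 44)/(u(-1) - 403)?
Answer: -430/407 ≈ -1.0565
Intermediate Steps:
u(X) = -4
(474 - 44)/(u(-1) - 403) = (474 - 44)/(-4 - 403) = 430/(-407) = 430*(-1/407) = -430/407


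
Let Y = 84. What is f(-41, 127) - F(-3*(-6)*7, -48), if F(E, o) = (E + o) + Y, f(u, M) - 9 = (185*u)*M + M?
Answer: -963321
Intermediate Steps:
f(u, M) = 9 + M + 185*M*u (f(u, M) = 9 + ((185*u)*M + M) = 9 + (185*M*u + M) = 9 + (M + 185*M*u) = 9 + M + 185*M*u)
F(E, o) = 84 + E + o (F(E, o) = (E + o) + 84 = 84 + E + o)
f(-41, 127) - F(-3*(-6)*7, -48) = (9 + 127 + 185*127*(-41)) - (84 - 3*(-6)*7 - 48) = (9 + 127 - 963295) - (84 + 18*7 - 48) = -963159 - (84 + 126 - 48) = -963159 - 1*162 = -963159 - 162 = -963321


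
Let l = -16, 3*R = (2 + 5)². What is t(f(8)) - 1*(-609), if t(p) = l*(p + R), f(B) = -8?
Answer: 1427/3 ≈ 475.67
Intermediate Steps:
R = 49/3 (R = (2 + 5)²/3 = (⅓)*7² = (⅓)*49 = 49/3 ≈ 16.333)
t(p) = -784/3 - 16*p (t(p) = -16*(p + 49/3) = -16*(49/3 + p) = -784/3 - 16*p)
t(f(8)) - 1*(-609) = (-784/3 - 16*(-8)) - 1*(-609) = (-784/3 + 128) + 609 = -400/3 + 609 = 1427/3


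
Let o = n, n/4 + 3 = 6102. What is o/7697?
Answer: 24396/7697 ≈ 3.1695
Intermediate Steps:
n = 24396 (n = -12 + 4*6102 = -12 + 24408 = 24396)
o = 24396
o/7697 = 24396/7697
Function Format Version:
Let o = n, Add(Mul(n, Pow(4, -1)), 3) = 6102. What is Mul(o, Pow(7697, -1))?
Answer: Rational(24396, 7697) ≈ 3.1695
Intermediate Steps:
n = 24396 (n = Add(-12, Mul(4, 6102)) = Add(-12, 24408) = 24396)
o = 24396
Mul(o, Pow(7697, -1)) = Mul(24396, Pow(7697, -1)) = Mul(24396, Rational(1, 7697)) = Rational(24396, 7697)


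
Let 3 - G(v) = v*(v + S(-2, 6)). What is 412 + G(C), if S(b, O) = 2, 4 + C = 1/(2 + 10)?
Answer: 58679/144 ≈ 407.49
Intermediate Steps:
C = -47/12 (C = -4 + 1/(2 + 10) = -4 + 1/12 = -47/12 ≈ -3.9167)
G(v) = 3 - v*(2 + v) (G(v) = 3 - v*(v + 2) = 3 - v*(2 + v))
412 + G(C) = 412 + (3 - (-47/12)² - 2*(-47/12)) = 412 + (3 - 1*2209/144 + 47/6) = 412 + (3 - 2209/144 + 47/6) = 412 - 649/144 = 58679/144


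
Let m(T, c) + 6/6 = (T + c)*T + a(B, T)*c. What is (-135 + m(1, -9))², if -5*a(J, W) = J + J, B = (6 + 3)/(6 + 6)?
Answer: 1996569/100 ≈ 19966.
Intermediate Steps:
B = ¾ (B = 9/12 = 9*(1/12) = ¾ ≈ 0.75000)
a(J, W) = -2*J/5 (a(J, W) = -(J + J)/5 = -2*J/5)
m(T, c) = -1 - 3*c/10 + T*(T + c) (m(T, c) = -1 + ((T + c)*T + (-⅖*¾)*c) = -1 + (T*(T + c) - 3*c/10) = -1 + (-3*c/10 + T*(T + c)) = -1 - 3*c/10 + T*(T + c))
(-135 + m(1, -9))² = (-135 + (-1 + 1² - 3/10*(-9) + 1*(-9)))² = (-135 + (-1 + 1 + 27/10 - 9))² = (-135 - 63/10)² = (-1413/10)² = 1996569/100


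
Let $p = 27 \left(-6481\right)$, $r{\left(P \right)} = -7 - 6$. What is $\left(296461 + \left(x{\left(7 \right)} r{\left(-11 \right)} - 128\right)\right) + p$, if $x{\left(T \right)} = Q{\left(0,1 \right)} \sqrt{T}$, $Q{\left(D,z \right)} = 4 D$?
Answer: $121346$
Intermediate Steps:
$r{\left(P \right)} = -13$ ($r{\left(P \right)} = -7 - 6 = -13$)
$p = -174987$
$x{\left(T \right)} = 0$ ($x{\left(T \right)} = 4 \cdot 0 \sqrt{T} = 0 \sqrt{T} = 0$)
$\left(296461 + \left(x{\left(7 \right)} r{\left(-11 \right)} - 128\right)\right) + p = \left(296461 + \left(0 \left(-13\right) - 128\right)\right) - 174987 = \left(296461 + \left(0 - 128\right)\right) - 174987 = \left(296461 - 128\right) - 174987 = 296333 - 174987 = 121346$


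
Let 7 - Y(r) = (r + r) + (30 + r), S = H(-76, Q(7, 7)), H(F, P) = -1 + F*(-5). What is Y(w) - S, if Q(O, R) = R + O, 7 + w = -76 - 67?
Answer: 48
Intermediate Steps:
w = -150 (w = -7 + (-76 - 67) = -7 - 143 = -150)
Q(O, R) = O + R
H(F, P) = -1 - 5*F
S = 379 (S = -1 - 5*(-76) = -1 + 380 = 379)
Y(r) = -23 - 3*r (Y(r) = 7 - ((r + r) + (30 + r)) = 7 - (2*r + (30 + r)) = 7 - (30 + 3*r) = 7 + (-30 - 3*r) = -23 - 3*r)
Y(w) - S = (-23 - 3*(-150)) - 1*379 = (-23 + 450) - 379 = 427 - 379 = 48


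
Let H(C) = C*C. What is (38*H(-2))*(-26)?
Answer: -3952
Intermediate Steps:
H(C) = C²
(38*H(-2))*(-26) = (38*(-2)²)*(-26) = (38*4)*(-26) = 152*(-26) = -3952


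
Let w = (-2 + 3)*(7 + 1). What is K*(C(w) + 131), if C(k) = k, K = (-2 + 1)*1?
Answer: -139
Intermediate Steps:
w = 8 (w = 1*8 = 8)
K = -1 (K = -1*1 = -1)
K*(C(w) + 131) = -(8 + 131) = -1*139 = -139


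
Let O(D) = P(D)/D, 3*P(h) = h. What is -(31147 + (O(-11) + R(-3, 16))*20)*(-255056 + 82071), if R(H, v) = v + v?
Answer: 16499482285/3 ≈ 5.4998e+9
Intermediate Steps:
P(h) = h/3
R(H, v) = 2*v
O(D) = ⅓ (O(D) = (D/3)/D = ⅓)
-(31147 + (O(-11) + R(-3, 16))*20)*(-255056 + 82071) = -(31147 + (⅓ + 2*16)*20)*(-255056 + 82071) = -(31147 + (⅓ + 32)*20)*(-172985) = -(31147 + (97/3)*20)*(-172985) = -(31147 + 1940/3)*(-172985) = -95381*(-172985)/3 = -1*(-16499482285/3) = 16499482285/3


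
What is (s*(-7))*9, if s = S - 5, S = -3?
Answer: 504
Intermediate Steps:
s = -8 (s = -3 - 5 = -8)
(s*(-7))*9 = -8*(-7)*9 = 56*9 = 504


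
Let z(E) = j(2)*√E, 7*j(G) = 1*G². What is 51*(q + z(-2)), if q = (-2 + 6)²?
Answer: 816 + 204*I*√2/7 ≈ 816.0 + 41.214*I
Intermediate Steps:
j(G) = G²/7 (j(G) = (1*G²)/7 = G²/7)
z(E) = 4*√E/7 (z(E) = ((⅐)*2²)*√E = ((⅐)*4)*√E = 4*√E/7)
q = 16 (q = 4² = 16)
51*(q + z(-2)) = 51*(16 + 4*√(-2)/7) = 51*(16 + 4*(I*√2)/7) = 51*(16 + 4*I*√2/7) = 816 + 204*I*√2/7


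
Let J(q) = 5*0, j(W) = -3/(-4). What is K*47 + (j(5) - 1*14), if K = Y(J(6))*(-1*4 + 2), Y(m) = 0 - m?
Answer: -53/4 ≈ -13.250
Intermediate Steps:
j(W) = ¾ (j(W) = -3*(-¼) = ¾)
J(q) = 0
Y(m) = -m
K = 0 (K = (-1*0)*(-1*4 + 2) = 0*(-4 + 2) = 0*(-2) = 0)
K*47 + (j(5) - 1*14) = 0*47 + (¾ - 1*14) = 0 + (¾ - 14) = 0 - 53/4 = -53/4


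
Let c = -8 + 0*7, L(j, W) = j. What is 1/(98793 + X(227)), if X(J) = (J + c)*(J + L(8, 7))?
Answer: 1/150258 ≈ 6.6552e-6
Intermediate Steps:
c = -8 (c = -8 + 0 = -8)
X(J) = (-8 + J)*(8 + J) (X(J) = (J - 8)*(J + 8) = (-8 + J)*(8 + J))
1/(98793 + X(227)) = 1/(98793 + (-64 + 227²)) = 1/(98793 + (-64 + 51529)) = 1/(98793 + 51465) = 1/150258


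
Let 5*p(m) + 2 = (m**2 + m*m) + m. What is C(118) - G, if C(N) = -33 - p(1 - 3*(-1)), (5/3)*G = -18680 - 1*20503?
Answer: 23470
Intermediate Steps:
G = -117549/5 (G = 3*(-18680 - 1*20503)/5 = 3*(-18680 - 20503)/5 = (3/5)*(-39183) = -117549/5 ≈ -23510.)
p(m) = -2/5 + m/5 + 2*m**2/5 (p(m) = -2/5 + ((m**2 + m*m) + m)/5 = -2/5 + ((m**2 + m**2) + m)/5 = -2/5 + (2*m**2 + m)/5 = -2/5 + (m + 2*m**2)/5 = -2/5 + (m/5 + 2*m**2/5) = -2/5 + m/5 + 2*m**2/5)
C(N) = -199/5 (C(N) = -33 - (-2/5 + (1 - 3*(-1))/5 + 2*(1 - 3*(-1))**2/5) = -33 - (-2/5 + (1 + 3)/5 + 2*(1 + 3)**2/5) = -33 - (-2/5 + (1/5)*4 + (2/5)*4**2) = -33 - (-2/5 + 4/5 + (2/5)*16) = -33 - (-2/5 + 4/5 + 32/5) = -33 - 1*34/5 = -33 - 34/5 = -199/5)
C(118) - G = -199/5 - 1*(-117549/5) = -199/5 + 117549/5 = 23470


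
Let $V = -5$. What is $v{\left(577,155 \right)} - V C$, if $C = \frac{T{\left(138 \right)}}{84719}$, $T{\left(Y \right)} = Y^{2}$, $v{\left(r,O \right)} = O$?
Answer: $\frac{13226665}{84719} \approx 156.12$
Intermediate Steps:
$C = \frac{19044}{84719}$ ($C = \frac{138^{2}}{84719} = 19044 \cdot \frac{1}{84719} = \frac{19044}{84719} \approx 0.22479$)
$v{\left(577,155 \right)} - V C = 155 - \left(-5\right) \frac{19044}{84719} = 155 - - \frac{95220}{84719} = 155 + \frac{95220}{84719} = \frac{13226665}{84719}$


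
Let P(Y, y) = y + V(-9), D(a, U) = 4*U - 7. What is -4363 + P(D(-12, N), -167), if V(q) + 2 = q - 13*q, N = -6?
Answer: -4424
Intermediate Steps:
D(a, U) = -7 + 4*U
V(q) = -2 - 12*q (V(q) = -2 + (q - 13*q) = -2 - 12*q)
P(Y, y) = 106 + y (P(Y, y) = y + (-2 - 12*(-9)) = y + (-2 + 108) = y + 106 = 106 + y)
-4363 + P(D(-12, N), -167) = -4363 + (106 - 167) = -4363 - 61 = -4424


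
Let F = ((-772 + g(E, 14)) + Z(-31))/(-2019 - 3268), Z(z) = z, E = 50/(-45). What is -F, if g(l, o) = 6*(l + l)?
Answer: -2449/15861 ≈ -0.15440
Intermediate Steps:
E = -10/9 (E = 50*(-1/45) = -10/9 ≈ -1.1111)
g(l, o) = 12*l (g(l, o) = 6*(2*l) = 12*l)
F = 2449/15861 (F = ((-772 + 12*(-10/9)) - 31)/(-2019 - 3268) = ((-772 - 40/3) - 31)/(-5287) = (-2356/3 - 31)*(-1/5287) = -2449/3*(-1/5287) = 2449/15861 ≈ 0.15440)
-F = -1*2449/15861 = -2449/15861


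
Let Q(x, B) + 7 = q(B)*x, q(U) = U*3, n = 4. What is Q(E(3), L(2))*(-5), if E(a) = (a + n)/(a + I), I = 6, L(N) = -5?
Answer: 280/3 ≈ 93.333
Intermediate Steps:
q(U) = 3*U
E(a) = (4 + a)/(6 + a) (E(a) = (a + 4)/(a + 6) = (4 + a)/(6 + a))
Q(x, B) = -7 + 3*B*x (Q(x, B) = -7 + (3*B)*x = -7 + 3*B*x)
Q(E(3), L(2))*(-5) = (-7 + 3*(-5)*((4 + 3)/(6 + 3)))*(-5) = (-7 + 3*(-5)*(7/9))*(-5) = (-7 - 35/3)*(-5) = -56/3*(-5) = 280/3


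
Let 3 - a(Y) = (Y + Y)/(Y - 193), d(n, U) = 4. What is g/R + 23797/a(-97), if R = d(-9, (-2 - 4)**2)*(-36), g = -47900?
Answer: 64133945/6084 ≈ 10541.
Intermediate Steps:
a(Y) = 3 - 2*Y/(-193 + Y) (a(Y) = 3 - (Y + Y)/(Y - 193) = 3 - 2*Y/(-193 + Y))
R = -144 (R = 4*(-36) = -144)
g/R + 23797/a(-97) = -47900/(-144) + 23797/(((-579 - 97)/(-193 - 97))) = -47900*(-1/144) + 23797/((-676/(-290))) = 11975/36 + 23797/((-1/290*(-676))) = 11975/36 + 23797/(338/145) = 11975/36 + 23797*(145/338) = 11975/36 + 3450565/338 = 64133945/6084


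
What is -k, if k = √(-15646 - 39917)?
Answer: -I*√55563 ≈ -235.72*I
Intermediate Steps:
k = I*√55563 (k = √(-55563) = I*√55563 ≈ 235.72*I)
-k = -I*√55563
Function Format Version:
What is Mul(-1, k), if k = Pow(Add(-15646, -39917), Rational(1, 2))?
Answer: Mul(-1, I, Pow(55563, Rational(1, 2))) ≈ Mul(-235.72, I)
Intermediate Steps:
k = Mul(I, Pow(55563, Rational(1, 2))) (k = Pow(-55563, Rational(1, 2)) = Mul(I, Pow(55563, Rational(1, 2))) ≈ Mul(235.72, I))
Mul(-1, k) = Mul(-1, Mul(I, Pow(55563, Rational(1, 2)))) = Mul(-1, I, Pow(55563, Rational(1, 2)))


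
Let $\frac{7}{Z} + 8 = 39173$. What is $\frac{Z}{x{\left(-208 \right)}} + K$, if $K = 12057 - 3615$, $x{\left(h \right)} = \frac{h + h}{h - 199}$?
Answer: $\frac{19648924247}{2327520} \approx 8442.0$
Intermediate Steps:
$x{\left(h \right)} = \frac{2 h}{-199 + h}$
$K = 8442$ ($K = 12057 - 3615 = 8442$)
$Z = \frac{1}{5595}$ ($Z = \frac{7}{-8 + 39173} = \frac{7}{39165} = 7 \cdot \frac{1}{39165} = \frac{1}{5595} \approx 0.00017873$)
$\frac{Z}{x{\left(-208 \right)}} + K = \frac{1}{5595 \cdot 2 \left(-208\right) \frac{1}{-199 - 208}} + 8442 = \frac{1}{5595 \cdot 2 \left(-208\right) \frac{1}{-407}} + 8442 = \frac{1}{5595 \cdot 2 \left(-208\right) \left(- \frac{1}{407}\right)} + 8442 = \frac{1}{5595 \cdot \frac{416}{407}} + 8442 = \frac{1}{5595} \cdot \frac{407}{416} + 8442 = \frac{407}{2327520} + 8442 = \frac{19648924247}{2327520}$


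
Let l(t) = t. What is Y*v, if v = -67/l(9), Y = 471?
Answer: -10519/3 ≈ -3506.3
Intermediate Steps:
v = -67/9 ≈ -7.4444
Y*v = 471*(-67/9) = -10519/3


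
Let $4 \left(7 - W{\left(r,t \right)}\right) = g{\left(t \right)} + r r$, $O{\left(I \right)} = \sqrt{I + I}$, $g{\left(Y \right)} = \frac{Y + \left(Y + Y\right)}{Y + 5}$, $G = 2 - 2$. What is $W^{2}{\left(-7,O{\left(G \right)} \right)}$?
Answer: $\frac{441}{16} \approx 27.563$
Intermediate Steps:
$G = 0$
$g{\left(Y \right)} = \frac{3 Y}{5 + Y}$ ($g{\left(Y \right)} = \frac{Y + 2 Y}{5 + Y} = \frac{3 Y}{5 + Y}$)
$O{\left(I \right)} = \sqrt{2} \sqrt{I}$ ($O{\left(I \right)} = \sqrt{2 I} = \sqrt{2} \sqrt{I}$)
$W{\left(r,t \right)} = 7 - \frac{r^{2}}{4} - \frac{3 t}{4 \left(5 + t\right)}$ ($W{\left(r,t \right)} = 7 - \frac{\frac{3 t}{5 + t} + r r}{4} = 7 - \frac{\frac{3 t}{5 + t} + r^{2}}{4} = 7 - \frac{r^{2} + \frac{3 t}{5 + t}}{4} = 7 - \left(\frac{r^{2}}{4} + \frac{3 t}{4 \left(5 + t\right)}\right) = 7 - \frac{r^{2}}{4} - \frac{3 t}{4 \left(5 + t\right)}$)
$W^{2}{\left(-7,O{\left(G \right)} \right)} = \left(\frac{- 3 \sqrt{2} \sqrt{0} + \left(5 + \sqrt{2} \sqrt{0}\right) \left(28 - \left(-7\right)^{2}\right)}{4 \left(5 + \sqrt{2} \sqrt{0}\right)}\right)^{2} = \left(\frac{- 3 \sqrt{2} \cdot 0 + \left(5 + \sqrt{2} \cdot 0\right) \left(28 - 49\right)}{4 \left(5 + \sqrt{2} \cdot 0\right)}\right)^{2} = \left(\frac{\left(-3\right) 0 + \left(5 + 0\right) \left(28 - 49\right)}{4 \left(5 + 0\right)}\right)^{2} = \left(\frac{0 + 5 \left(-21\right)}{4 \cdot 5}\right)^{2} = \left(\frac{1}{4} \cdot \frac{1}{5} \left(0 - 105\right)\right)^{2} = \left(\frac{1}{4} \cdot \frac{1}{5} \left(-105\right)\right)^{2} = \left(- \frac{21}{4}\right)^{2} = \frac{441}{16}$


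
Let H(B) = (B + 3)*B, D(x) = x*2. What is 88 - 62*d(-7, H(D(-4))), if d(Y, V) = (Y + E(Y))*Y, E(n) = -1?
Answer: -3384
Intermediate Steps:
D(x) = 2*x
H(B) = B*(3 + B) (H(B) = (3 + B)*B = B*(3 + B))
d(Y, V) = Y*(-1 + Y) (d(Y, V) = (Y - 1)*Y = (-1 + Y)*Y = Y*(-1 + Y))
88 - 62*d(-7, H(D(-4))) = 88 - (-434)*(-1 - 7) = 88 - (-434)*(-8) = 88 - 62*56 = 88 - 3472 = -3384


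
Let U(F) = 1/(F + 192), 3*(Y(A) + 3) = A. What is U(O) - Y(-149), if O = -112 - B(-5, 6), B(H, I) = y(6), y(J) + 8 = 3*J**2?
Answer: 3157/60 ≈ 52.617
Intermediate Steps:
y(J) = -8 + 3*J**2
B(H, I) = 100 (B(H, I) = -8 + 3*6**2 = -8 + 3*36 = -8 + 108 = 100)
Y(A) = -3 + A/3
O = -212 (O = -112 - 1*100 = -112 - 100 = -212)
U(F) = 1/(192 + F)
U(O) - Y(-149) = 1/(192 - 212) - (-3 + (1/3)*(-149)) = 1/(-20) - (-3 - 149/3) = -1/20 - 1*(-158/3) = -1/20 + 158/3 = 3157/60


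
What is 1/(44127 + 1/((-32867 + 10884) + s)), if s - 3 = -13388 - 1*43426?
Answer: 78794/3476942837 ≈ 2.2662e-5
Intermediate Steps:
s = -56811 (s = 3 + (-13388 - 1*43426) = 3 + (-13388 - 43426) = 3 - 56814 = -56811)
1/(44127 + 1/((-32867 + 10884) + s)) = 1/(44127 + 1/((-32867 + 10884) - 56811)) = 1/(44127 + 1/(-21983 - 56811)) = 1/(44127 + 1/(-78794)) = 1/(44127 - 1/78794) = 1/(3476942837/78794) = 78794/3476942837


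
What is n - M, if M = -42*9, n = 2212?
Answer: 2590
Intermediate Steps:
M = -378
n - M = 2212 - 1*(-378) = 2212 + 378 = 2590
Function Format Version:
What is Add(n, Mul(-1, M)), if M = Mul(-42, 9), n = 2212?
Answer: 2590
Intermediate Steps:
M = -378
Add(n, Mul(-1, M)) = Add(2212, Mul(-1, -378)) = Add(2212, 378) = 2590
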